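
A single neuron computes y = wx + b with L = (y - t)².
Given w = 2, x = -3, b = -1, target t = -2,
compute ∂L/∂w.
∂L/∂w = 30

y = wx + b = (2)(-3) + -1 = -7
∂L/∂y = 2(y - t) = 2(-7 - -2) = -10
∂y/∂w = x = -3
∂L/∂w = ∂L/∂y · ∂y/∂w = -10 × -3 = 30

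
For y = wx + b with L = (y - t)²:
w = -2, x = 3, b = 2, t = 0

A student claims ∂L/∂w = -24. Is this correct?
Correct

y = (-2)(3) + 2 = -4
∂L/∂y = 2(y - t) = 2(-4 - 0) = -8
∂y/∂w = x = 3
∂L/∂w = -8 × 3 = -24

Claimed value: -24
Correct: The correct gradient is -24.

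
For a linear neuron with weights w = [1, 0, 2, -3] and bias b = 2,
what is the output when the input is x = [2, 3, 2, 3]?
y = -1

y = (1)(2) + (0)(3) + (2)(2) + (-3)(3) + 2 = -1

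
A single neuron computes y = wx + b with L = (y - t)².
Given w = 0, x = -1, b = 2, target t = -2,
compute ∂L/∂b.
∂L/∂b = 8

y = wx + b = (0)(-1) + 2 = 2
∂L/∂y = 2(y - t) = 2(2 - -2) = 8
∂y/∂b = 1
∂L/∂b = ∂L/∂y · ∂y/∂b = 8 × 1 = 8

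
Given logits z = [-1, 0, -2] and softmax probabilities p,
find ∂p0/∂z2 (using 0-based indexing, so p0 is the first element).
∂p0/∂z2 = -0.02203

p = softmax(z) = [0.2447, 0.6652, 0.09003]
p0 = 0.2447, p2 = 0.09003

∂p0/∂z2 = -p0 × p2 = -0.2447 × 0.09003 = -0.02203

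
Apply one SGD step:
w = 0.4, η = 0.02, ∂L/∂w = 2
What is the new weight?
w_new = 0.36

w_new = w - η·∂L/∂w = 0.4 - 0.02×(2) = 0.4 - (0.04) = 0.36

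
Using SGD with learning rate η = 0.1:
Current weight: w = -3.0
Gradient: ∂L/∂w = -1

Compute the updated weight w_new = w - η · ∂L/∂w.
w_new = -2.9

w_new = w - η·∂L/∂w = -3.0 - 0.1×(-1) = -3.0 - (-0.1) = -2.9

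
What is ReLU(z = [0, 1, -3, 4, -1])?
h = [0, 1, 0, 4, 0]

ReLU applied element-wise: max(0,0)=0, max(0,1)=1, max(0,-3)=0, max(0,4)=4, max(0,-1)=0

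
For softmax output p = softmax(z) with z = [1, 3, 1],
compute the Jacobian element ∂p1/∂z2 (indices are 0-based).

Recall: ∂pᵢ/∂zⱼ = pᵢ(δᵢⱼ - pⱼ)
∂p1/∂z2 = -0.08382

p = softmax(z) = [0.1065, 0.787, 0.1065]
p1 = 0.787, p2 = 0.1065

∂p1/∂z2 = -p1 × p2 = -0.787 × 0.1065 = -0.08382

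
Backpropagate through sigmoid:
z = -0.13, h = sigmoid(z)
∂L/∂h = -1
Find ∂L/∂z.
∂L/∂z = -0.2489

σ(-0.13) = 0.4675
σ'(-0.13) = σ(-0.13)(1 - σ(-0.13)) = 0.4675 × 0.5325 = 0.2489
∂L/∂z = ∂L/∂h · σ'(z) = -1 × 0.2489 = -0.2489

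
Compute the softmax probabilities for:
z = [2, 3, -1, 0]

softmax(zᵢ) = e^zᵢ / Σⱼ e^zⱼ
p = [0.2562, 0.6964, 0.0128, 0.0347]

exp(z) = [7.389, 20.09, 0.3679, 1]
Sum = 28.84
p = [0.2562, 0.6964, 0.0128, 0.0347]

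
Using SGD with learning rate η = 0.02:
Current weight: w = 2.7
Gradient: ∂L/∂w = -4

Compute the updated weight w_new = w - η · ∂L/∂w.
w_new = 2.78

w_new = w - η·∂L/∂w = 2.7 - 0.02×(-4) = 2.7 - (-0.08) = 2.78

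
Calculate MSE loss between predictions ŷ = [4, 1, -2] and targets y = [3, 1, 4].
MSE = 12.33

MSE = (1/3)((4-3)² + (1-1)² + (-2-4)²) = (1/3)(1 + 0 + 36) = 12.33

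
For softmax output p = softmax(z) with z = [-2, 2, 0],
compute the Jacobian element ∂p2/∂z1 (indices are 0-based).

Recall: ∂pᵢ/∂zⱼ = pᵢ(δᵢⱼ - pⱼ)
∂p2/∂z1 = -0.1017

p = softmax(z) = [0.01588, 0.8668, 0.1173]
p2 = 0.1173, p1 = 0.8668

∂p2/∂z1 = -p2 × p1 = -0.1173 × 0.8668 = -0.1017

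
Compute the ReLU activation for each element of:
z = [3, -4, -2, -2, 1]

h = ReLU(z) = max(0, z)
h = [3, 0, 0, 0, 1]

ReLU applied element-wise: max(0,3)=3, max(0,-4)=0, max(0,-2)=0, max(0,-2)=0, max(0,1)=1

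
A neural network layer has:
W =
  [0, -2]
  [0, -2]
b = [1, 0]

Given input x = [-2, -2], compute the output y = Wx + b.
y = [5, 4]

Wx = [0×-2 + -2×-2, 0×-2 + -2×-2]
   = [4, 4]
y = Wx + b = [4 + 1, 4 + 0] = [5, 4]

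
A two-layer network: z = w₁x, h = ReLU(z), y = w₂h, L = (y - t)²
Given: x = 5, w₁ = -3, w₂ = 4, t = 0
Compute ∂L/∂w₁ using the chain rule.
∂L/∂w₁ = 0

Forward pass:
z = w₁x = -3×5 = -15
h = ReLU(-15) = 0
y = w₂h = 4×0 = 0

Backward pass:
∂L/∂y = 2(y - t) = 2(0 - 0) = 0
∂y/∂h = w₂ = 4
∂h/∂z = 0 (ReLU derivative)
∂z/∂w₁ = x = 5

∂L/∂w₁ = 0 × 4 × 0 × 5 = 0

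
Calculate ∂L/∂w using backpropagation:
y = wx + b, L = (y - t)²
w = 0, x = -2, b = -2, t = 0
∂L/∂w = 8

y = wx + b = (0)(-2) + -2 = -2
∂L/∂y = 2(y - t) = 2(-2 - 0) = -4
∂y/∂w = x = -2
∂L/∂w = ∂L/∂y · ∂y/∂w = -4 × -2 = 8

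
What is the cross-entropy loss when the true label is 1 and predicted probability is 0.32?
L = 1.139

L = -1·log(0.32) - 0·log(0.68) = -log(0.32) = 1.139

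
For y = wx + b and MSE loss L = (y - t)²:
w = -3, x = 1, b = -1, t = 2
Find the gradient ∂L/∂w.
∂L/∂w = -12

y = wx + b = (-3)(1) + -1 = -4
∂L/∂y = 2(y - t) = 2(-4 - 2) = -12
∂y/∂w = x = 1
∂L/∂w = ∂L/∂y · ∂y/∂w = -12 × 1 = -12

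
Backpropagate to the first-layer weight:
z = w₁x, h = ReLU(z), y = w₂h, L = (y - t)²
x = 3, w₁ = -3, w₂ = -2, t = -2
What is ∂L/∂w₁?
∂L/∂w₁ = 0

Forward pass:
z = w₁x = -3×3 = -9
h = ReLU(-9) = 0
y = w₂h = -2×0 = 0

Backward pass:
∂L/∂y = 2(y - t) = 2(0 - -2) = 4
∂y/∂h = w₂ = -2
∂h/∂z = 0 (ReLU derivative)
∂z/∂w₁ = x = 3

∂L/∂w₁ = 4 × -2 × 0 × 3 = 0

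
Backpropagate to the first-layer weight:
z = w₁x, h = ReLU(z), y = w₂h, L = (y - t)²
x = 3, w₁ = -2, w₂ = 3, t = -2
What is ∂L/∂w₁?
∂L/∂w₁ = 0

Forward pass:
z = w₁x = -2×3 = -6
h = ReLU(-6) = 0
y = w₂h = 3×0 = 0

Backward pass:
∂L/∂y = 2(y - t) = 2(0 - -2) = 4
∂y/∂h = w₂ = 3
∂h/∂z = 0 (ReLU derivative)
∂z/∂w₁ = x = 3

∂L/∂w₁ = 4 × 3 × 0 × 3 = 0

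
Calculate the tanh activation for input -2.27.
-0.9789

tanh(-2.27) = (e^(-2.27) - e^(2.27))/(e^(-2.27) + e^(2.27)) = -0.9789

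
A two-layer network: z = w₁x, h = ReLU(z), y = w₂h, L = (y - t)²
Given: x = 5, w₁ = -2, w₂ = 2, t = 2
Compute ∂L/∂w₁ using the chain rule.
∂L/∂w₁ = 0

Forward pass:
z = w₁x = -2×5 = -10
h = ReLU(-10) = 0
y = w₂h = 2×0 = 0

Backward pass:
∂L/∂y = 2(y - t) = 2(0 - 2) = -4
∂y/∂h = w₂ = 2
∂h/∂z = 0 (ReLU derivative)
∂z/∂w₁ = x = 5

∂L/∂w₁ = -4 × 2 × 0 × 5 = 0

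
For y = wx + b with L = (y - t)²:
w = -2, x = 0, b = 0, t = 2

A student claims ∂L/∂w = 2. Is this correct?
Incorrect

y = (-2)(0) + 0 = 0
∂L/∂y = 2(y - t) = 2(0 - 2) = -4
∂y/∂w = x = 0
∂L/∂w = -4 × 0 = 0

Claimed value: 2
Incorrect: The correct gradient is 0.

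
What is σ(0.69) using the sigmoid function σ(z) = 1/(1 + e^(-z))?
0.666

sigmoid(0.69) = 1/(1 + e^(-0.69)) = 1/(1 + 0.5016) = 0.666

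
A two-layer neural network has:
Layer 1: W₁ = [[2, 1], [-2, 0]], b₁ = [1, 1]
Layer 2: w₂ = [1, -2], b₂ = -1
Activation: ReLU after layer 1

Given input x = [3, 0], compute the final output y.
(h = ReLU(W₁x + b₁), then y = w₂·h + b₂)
y = 6

Layer 1 pre-activation: z₁ = [7, -5]
After ReLU: h = [7, 0]
Layer 2 output: y = 1×7 + -2×0 + -1 = 6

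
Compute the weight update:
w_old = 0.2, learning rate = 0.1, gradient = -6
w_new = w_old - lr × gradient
w_new = 0.8

w_new = w - η·∂L/∂w = 0.2 - 0.1×(-6) = 0.2 - (-0.6) = 0.8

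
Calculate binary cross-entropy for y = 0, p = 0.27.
L = 0.3147

L = -0·log(0.27) - 1·log(0.73) = -log(0.73) = 0.3147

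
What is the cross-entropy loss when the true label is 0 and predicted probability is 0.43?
L = 0.5621

L = -0·log(0.43) - 1·log(0.57) = -log(0.57) = 0.5621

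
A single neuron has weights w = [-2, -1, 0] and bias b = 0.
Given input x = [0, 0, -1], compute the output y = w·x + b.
y = 0

y = (-2)(0) + (-1)(0) + (0)(-1) + 0 = 0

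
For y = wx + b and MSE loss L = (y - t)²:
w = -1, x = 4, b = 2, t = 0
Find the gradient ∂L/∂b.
∂L/∂b = -4

y = wx + b = (-1)(4) + 2 = -2
∂L/∂y = 2(y - t) = 2(-2 - 0) = -4
∂y/∂b = 1
∂L/∂b = ∂L/∂y · ∂y/∂b = -4 × 1 = -4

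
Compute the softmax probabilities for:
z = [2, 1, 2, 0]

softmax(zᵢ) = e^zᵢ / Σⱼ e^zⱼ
p = [0.3995, 0.147, 0.3995, 0.0541]

exp(z) = [7.389, 2.718, 7.389, 1]
Sum = 18.5
p = [0.3995, 0.147, 0.3995, 0.0541]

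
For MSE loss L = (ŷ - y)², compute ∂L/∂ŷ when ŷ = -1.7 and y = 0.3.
∂L/∂ŷ = -4.0

∂L/∂ŷ = 2(ŷ - y) = 2(-1.7 - 0.3) = 2(-2.0) = -4.0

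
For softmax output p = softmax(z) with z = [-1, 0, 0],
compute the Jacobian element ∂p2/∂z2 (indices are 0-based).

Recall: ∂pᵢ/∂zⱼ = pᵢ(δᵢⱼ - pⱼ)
∂p2/∂z2 = 0.244

p = softmax(z) = [0.1554, 0.4223, 0.4223]
p2 = 0.4223

∂p2/∂z2 = p2(1 - p2) = 0.4223 × (1 - 0.4223) = 0.244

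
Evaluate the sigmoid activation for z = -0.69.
0.334

sigmoid(-0.69) = 1/(1 + e^(0.69)) = 1/(1 + 1.994) = 0.334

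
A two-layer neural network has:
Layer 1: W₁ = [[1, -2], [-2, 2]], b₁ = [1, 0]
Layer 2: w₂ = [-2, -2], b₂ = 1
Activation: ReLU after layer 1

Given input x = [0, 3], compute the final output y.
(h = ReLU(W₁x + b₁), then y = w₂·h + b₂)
y = -11

Layer 1 pre-activation: z₁ = [-5, 6]
After ReLU: h = [0, 6]
Layer 2 output: y = -2×0 + -2×6 + 1 = -11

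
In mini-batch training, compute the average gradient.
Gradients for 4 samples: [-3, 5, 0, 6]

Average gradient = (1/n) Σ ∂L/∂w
Average gradient = 2

Average = (1/4)(-3 + 5 + 0 + 6) = 8/4 = 2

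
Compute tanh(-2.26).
-0.9785

tanh(-2.26) = (e^(-2.26) - e^(2.26))/(e^(-2.26) + e^(2.26)) = -0.9785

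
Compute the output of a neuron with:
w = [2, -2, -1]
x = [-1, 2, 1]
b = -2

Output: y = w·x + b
y = -9

y = (2)(-1) + (-2)(2) + (-1)(1) + -2 = -9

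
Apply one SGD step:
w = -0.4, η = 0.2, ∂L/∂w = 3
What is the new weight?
w_new = -1

w_new = w - η·∂L/∂w = -0.4 - 0.2×(3) = -0.4 - (0.6) = -1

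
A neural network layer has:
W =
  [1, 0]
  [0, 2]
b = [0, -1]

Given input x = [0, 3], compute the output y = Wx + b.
y = [0, 5]

Wx = [1×0 + 0×3, 0×0 + 2×3]
   = [0, 6]
y = Wx + b = [0 + 0, 6 + -1] = [0, 5]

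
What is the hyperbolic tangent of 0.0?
0

tanh(0.0) = (e^(0.0) - e^(0.0))/(e^(0.0) + e^(0.0)) = 0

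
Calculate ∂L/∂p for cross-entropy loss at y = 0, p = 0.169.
∂L/∂p = 1.203

∂L/∂p = -y/p + (1-y)/(1-p) = 0 + 1/0.831 = 1.203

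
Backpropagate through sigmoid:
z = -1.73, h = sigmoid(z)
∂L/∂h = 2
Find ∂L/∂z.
∂L/∂z = 0.2558

σ(-1.73) = 0.1506
σ'(-1.73) = σ(-1.73)(1 - σ(-1.73)) = 0.1506 × 0.8494 = 0.1279
∂L/∂z = ∂L/∂h · σ'(z) = 2 × 0.1279 = 0.2558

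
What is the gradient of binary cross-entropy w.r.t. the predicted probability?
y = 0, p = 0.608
∂L/∂p = 2.551

∂L/∂p = -y/p + (1-y)/(1-p) = 0 + 1/0.392 = 2.551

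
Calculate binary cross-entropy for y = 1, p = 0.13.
L = 2.04

L = -1·log(0.13) - 0·log(0.87) = -log(0.13) = 2.04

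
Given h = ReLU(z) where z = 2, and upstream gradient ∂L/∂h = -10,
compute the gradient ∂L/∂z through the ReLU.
∂L/∂z = -10

h = ReLU(2) = 2
Since z > 0: ∂h/∂z = 1
∂L/∂z = ∂L/∂h · ∂h/∂z = -10 × 1 = -10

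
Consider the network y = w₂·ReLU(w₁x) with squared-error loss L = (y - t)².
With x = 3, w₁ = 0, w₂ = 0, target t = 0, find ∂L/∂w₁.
∂L/∂w₁ = 0

Forward pass:
z = w₁x = 0×3 = 0
h = ReLU(0) = 0
y = w₂h = 0×0 = 0

Backward pass:
∂L/∂y = 2(y - t) = 2(0 - 0) = 0
∂y/∂h = w₂ = 0
∂h/∂z = 0 (ReLU derivative)
∂z/∂w₁ = x = 3

∂L/∂w₁ = 0 × 0 × 0 × 3 = 0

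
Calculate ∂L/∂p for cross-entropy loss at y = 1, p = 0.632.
∂L/∂p = -1.582

∂L/∂p = -y/p + (1-y)/(1-p) = -1/0.632 + 0 = -1.582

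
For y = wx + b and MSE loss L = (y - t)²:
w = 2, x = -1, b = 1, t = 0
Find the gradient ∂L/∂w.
∂L/∂w = 2

y = wx + b = (2)(-1) + 1 = -1
∂L/∂y = 2(y - t) = 2(-1 - 0) = -2
∂y/∂w = x = -1
∂L/∂w = ∂L/∂y · ∂y/∂w = -2 × -1 = 2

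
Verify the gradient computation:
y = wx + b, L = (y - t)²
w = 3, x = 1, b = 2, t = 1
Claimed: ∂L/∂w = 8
Correct

y = (3)(1) + 2 = 5
∂L/∂y = 2(y - t) = 2(5 - 1) = 8
∂y/∂w = x = 1
∂L/∂w = 8 × 1 = 8

Claimed value: 8
Correct: The correct gradient is 8.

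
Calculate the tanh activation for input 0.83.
0.6805

tanh(0.83) = (e^(0.83) - e^(-0.83))/(e^(0.83) + e^(-0.83)) = 0.6805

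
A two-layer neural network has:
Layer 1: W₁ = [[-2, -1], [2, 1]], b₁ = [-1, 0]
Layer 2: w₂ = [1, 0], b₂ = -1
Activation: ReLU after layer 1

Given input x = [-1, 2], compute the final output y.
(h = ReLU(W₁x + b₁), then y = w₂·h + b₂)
y = -1

Layer 1 pre-activation: z₁ = [-1, 0]
After ReLU: h = [0, 0]
Layer 2 output: y = 1×0 + 0×0 + -1 = -1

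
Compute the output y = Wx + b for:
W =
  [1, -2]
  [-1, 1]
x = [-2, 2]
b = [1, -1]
y = [-5, 3]

Wx = [1×-2 + -2×2, -1×-2 + 1×2]
   = [-6, 4]
y = Wx + b = [-6 + 1, 4 + -1] = [-5, 3]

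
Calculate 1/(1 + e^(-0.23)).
0.5572

sigmoid(0.23) = 1/(1 + e^(-0.23)) = 1/(1 + 0.7945) = 0.5572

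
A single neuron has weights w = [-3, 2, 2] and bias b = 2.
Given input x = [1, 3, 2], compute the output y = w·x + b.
y = 9

y = (-3)(1) + (2)(3) + (2)(2) + 2 = 9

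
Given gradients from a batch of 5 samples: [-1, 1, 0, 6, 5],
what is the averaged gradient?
Average gradient = 2.2

Average = (1/5)(-1 + 1 + 0 + 6 + 5) = 11/5 = 2.2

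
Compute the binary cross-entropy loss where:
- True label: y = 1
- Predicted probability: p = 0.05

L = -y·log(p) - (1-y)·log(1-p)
L = 2.996

L = -1·log(0.05) - 0·log(0.95) = -log(0.05) = 2.996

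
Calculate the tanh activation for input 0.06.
0.05993

tanh(0.06) = (e^(0.06) - e^(-0.06))/(e^(0.06) + e^(-0.06)) = 0.05993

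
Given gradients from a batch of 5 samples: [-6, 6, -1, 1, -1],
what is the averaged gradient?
Average gradient = -0.2

Average = (1/5)(-6 + 6 + -1 + 1 + -1) = -1/5 = -0.2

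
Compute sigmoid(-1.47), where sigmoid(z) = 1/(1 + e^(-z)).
0.1869

sigmoid(-1.47) = 1/(1 + e^(1.47)) = 1/(1 + 4.349) = 0.1869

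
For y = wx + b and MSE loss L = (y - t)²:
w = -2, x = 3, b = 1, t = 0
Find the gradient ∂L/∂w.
∂L/∂w = -30

y = wx + b = (-2)(3) + 1 = -5
∂L/∂y = 2(y - t) = 2(-5 - 0) = -10
∂y/∂w = x = 3
∂L/∂w = ∂L/∂y · ∂y/∂w = -10 × 3 = -30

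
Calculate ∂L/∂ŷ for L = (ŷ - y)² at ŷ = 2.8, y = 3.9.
∂L/∂ŷ = -2.2

∂L/∂ŷ = 2(ŷ - y) = 2(2.8 - 3.9) = 2(-1.1) = -2.2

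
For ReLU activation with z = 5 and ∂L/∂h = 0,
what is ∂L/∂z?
∂L/∂z = 0

h = ReLU(5) = 5
Since z > 0: ∂h/∂z = 1
∂L/∂z = ∂L/∂h · ∂h/∂z = 0 × 1 = 0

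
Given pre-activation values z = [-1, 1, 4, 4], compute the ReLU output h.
h = [0, 1, 4, 4]

ReLU applied element-wise: max(0,-1)=0, max(0,1)=1, max(0,4)=4, max(0,4)=4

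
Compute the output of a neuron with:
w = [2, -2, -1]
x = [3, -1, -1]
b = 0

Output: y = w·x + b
y = 9

y = (2)(3) + (-2)(-1) + (-1)(-1) + 0 = 9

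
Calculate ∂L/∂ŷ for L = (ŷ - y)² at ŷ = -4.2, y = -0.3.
∂L/∂ŷ = -7.8

∂L/∂ŷ = 2(ŷ - y) = 2(-4.2 - -0.3) = 2(-3.9) = -7.8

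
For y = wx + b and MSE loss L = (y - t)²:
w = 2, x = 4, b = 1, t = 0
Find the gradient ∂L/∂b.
∂L/∂b = 18

y = wx + b = (2)(4) + 1 = 9
∂L/∂y = 2(y - t) = 2(9 - 0) = 18
∂y/∂b = 1
∂L/∂b = ∂L/∂y · ∂y/∂b = 18 × 1 = 18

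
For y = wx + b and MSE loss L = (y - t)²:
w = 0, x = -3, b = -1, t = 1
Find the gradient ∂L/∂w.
∂L/∂w = 12

y = wx + b = (0)(-3) + -1 = -1
∂L/∂y = 2(y - t) = 2(-1 - 1) = -4
∂y/∂w = x = -3
∂L/∂w = ∂L/∂y · ∂y/∂w = -4 × -3 = 12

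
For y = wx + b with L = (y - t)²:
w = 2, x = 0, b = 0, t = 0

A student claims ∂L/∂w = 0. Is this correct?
Correct

y = (2)(0) + 0 = 0
∂L/∂y = 2(y - t) = 2(0 - 0) = 0
∂y/∂w = x = 0
∂L/∂w = 0 × 0 = 0

Claimed value: 0
Correct: The correct gradient is 0.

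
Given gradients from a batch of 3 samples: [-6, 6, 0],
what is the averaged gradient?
Average gradient = 0

Average = (1/3)(-6 + 6 + 0) = 0/3 = 0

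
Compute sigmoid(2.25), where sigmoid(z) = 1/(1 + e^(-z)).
0.9047

sigmoid(2.25) = 1/(1 + e^(-2.25)) = 1/(1 + 0.1054) = 0.9047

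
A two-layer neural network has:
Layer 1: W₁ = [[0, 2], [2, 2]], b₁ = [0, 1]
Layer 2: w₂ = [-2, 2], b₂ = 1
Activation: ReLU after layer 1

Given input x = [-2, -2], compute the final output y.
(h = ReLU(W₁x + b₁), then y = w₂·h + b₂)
y = 1

Layer 1 pre-activation: z₁ = [-4, -7]
After ReLU: h = [0, 0]
Layer 2 output: y = -2×0 + 2×0 + 1 = 1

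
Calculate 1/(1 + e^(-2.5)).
0.9241

sigmoid(2.5) = 1/(1 + e^(-2.5)) = 1/(1 + 0.08208) = 0.9241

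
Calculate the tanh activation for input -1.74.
-0.9402

tanh(-1.74) = (e^(-1.74) - e^(1.74))/(e^(-1.74) + e^(1.74)) = -0.9402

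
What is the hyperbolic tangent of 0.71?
0.6107

tanh(0.71) = (e^(0.71) - e^(-0.71))/(e^(0.71) + e^(-0.71)) = 0.6107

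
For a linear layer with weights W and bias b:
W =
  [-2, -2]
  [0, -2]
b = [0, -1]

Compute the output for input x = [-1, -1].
y = [4, 1]

Wx = [-2×-1 + -2×-1, 0×-1 + -2×-1]
   = [4, 2]
y = Wx + b = [4 + 0, 2 + -1] = [4, 1]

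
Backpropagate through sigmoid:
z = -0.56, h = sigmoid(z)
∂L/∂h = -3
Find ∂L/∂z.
∂L/∂z = -0.6941

σ(-0.56) = 0.3635
σ'(-0.56) = σ(-0.56)(1 - σ(-0.56)) = 0.3635 × 0.6365 = 0.2314
∂L/∂z = ∂L/∂h · σ'(z) = -3 × 0.2314 = -0.6941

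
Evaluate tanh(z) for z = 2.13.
0.9721

tanh(2.13) = (e^(2.13) - e^(-2.13))/(e^(2.13) + e^(-2.13)) = 0.9721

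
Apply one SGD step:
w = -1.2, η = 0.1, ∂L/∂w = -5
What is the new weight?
w_new = -0.7

w_new = w - η·∂L/∂w = -1.2 - 0.1×(-5) = -1.2 - (-0.5) = -0.7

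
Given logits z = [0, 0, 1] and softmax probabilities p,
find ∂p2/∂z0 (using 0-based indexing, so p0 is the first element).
∂p2/∂z0 = -0.1221

p = softmax(z) = [0.2119, 0.2119, 0.5761]
p2 = 0.5761, p0 = 0.2119

∂p2/∂z0 = -p2 × p0 = -0.5761 × 0.2119 = -0.1221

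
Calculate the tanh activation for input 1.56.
0.9154

tanh(1.56) = (e^(1.56) - e^(-1.56))/(e^(1.56) + e^(-1.56)) = 0.9154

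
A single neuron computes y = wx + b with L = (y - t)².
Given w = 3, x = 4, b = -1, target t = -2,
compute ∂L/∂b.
∂L/∂b = 26

y = wx + b = (3)(4) + -1 = 11
∂L/∂y = 2(y - t) = 2(11 - -2) = 26
∂y/∂b = 1
∂L/∂b = ∂L/∂y · ∂y/∂b = 26 × 1 = 26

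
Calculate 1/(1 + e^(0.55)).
0.3659

sigmoid(-0.55) = 1/(1 + e^(0.55)) = 1/(1 + 1.733) = 0.3659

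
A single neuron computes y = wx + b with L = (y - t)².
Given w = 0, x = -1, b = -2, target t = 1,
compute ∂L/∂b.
∂L/∂b = -6

y = wx + b = (0)(-1) + -2 = -2
∂L/∂y = 2(y - t) = 2(-2 - 1) = -6
∂y/∂b = 1
∂L/∂b = ∂L/∂y · ∂y/∂b = -6 × 1 = -6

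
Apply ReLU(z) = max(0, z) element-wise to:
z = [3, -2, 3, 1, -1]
h = [3, 0, 3, 1, 0]

ReLU applied element-wise: max(0,3)=3, max(0,-2)=0, max(0,3)=3, max(0,1)=1, max(0,-1)=0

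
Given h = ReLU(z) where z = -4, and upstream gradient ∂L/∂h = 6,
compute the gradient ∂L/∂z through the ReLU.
∂L/∂z = 0

h = ReLU(-4) = 0
Since z < 0: ∂h/∂z = 0
∂L/∂z = ∂L/∂h · ∂h/∂z = 6 × 0 = 0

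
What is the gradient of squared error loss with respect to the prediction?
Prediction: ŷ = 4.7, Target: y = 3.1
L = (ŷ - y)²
∂L/∂ŷ = 3.2

∂L/∂ŷ = 2(ŷ - y) = 2(4.7 - 3.1) = 2(1.6) = 3.2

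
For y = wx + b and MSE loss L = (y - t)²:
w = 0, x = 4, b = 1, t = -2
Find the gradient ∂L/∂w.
∂L/∂w = 24

y = wx + b = (0)(4) + 1 = 1
∂L/∂y = 2(y - t) = 2(1 - -2) = 6
∂y/∂w = x = 4
∂L/∂w = ∂L/∂y · ∂y/∂w = 6 × 4 = 24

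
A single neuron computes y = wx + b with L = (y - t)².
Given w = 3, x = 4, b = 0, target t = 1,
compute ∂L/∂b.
∂L/∂b = 22

y = wx + b = (3)(4) + 0 = 12
∂L/∂y = 2(y - t) = 2(12 - 1) = 22
∂y/∂b = 1
∂L/∂b = ∂L/∂y · ∂y/∂b = 22 × 1 = 22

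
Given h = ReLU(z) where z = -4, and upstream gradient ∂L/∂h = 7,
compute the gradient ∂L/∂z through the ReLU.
∂L/∂z = 0

h = ReLU(-4) = 0
Since z < 0: ∂h/∂z = 0
∂L/∂z = ∂L/∂h · ∂h/∂z = 7 × 0 = 0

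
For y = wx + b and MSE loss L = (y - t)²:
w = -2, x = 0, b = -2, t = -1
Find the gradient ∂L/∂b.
∂L/∂b = -2

y = wx + b = (-2)(0) + -2 = -2
∂L/∂y = 2(y - t) = 2(-2 - -1) = -2
∂y/∂b = 1
∂L/∂b = ∂L/∂y · ∂y/∂b = -2 × 1 = -2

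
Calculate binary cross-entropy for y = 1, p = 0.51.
L = 0.6733

L = -1·log(0.51) - 0·log(0.49) = -log(0.51) = 0.6733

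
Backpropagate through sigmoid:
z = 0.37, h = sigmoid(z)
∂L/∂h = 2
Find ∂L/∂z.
∂L/∂z = 0.4833

σ(0.37) = 0.5915
σ'(0.37) = σ(0.37)(1 - σ(0.37)) = 0.5915 × 0.4085 = 0.2416
∂L/∂z = ∂L/∂h · σ'(z) = 2 × 0.2416 = 0.4833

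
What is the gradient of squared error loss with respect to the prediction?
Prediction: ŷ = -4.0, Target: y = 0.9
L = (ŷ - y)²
∂L/∂ŷ = -9.8

∂L/∂ŷ = 2(ŷ - y) = 2(-4.0 - 0.9) = 2(-4.9) = -9.8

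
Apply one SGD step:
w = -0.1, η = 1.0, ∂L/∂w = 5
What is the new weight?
w_new = -5.1

w_new = w - η·∂L/∂w = -0.1 - 1.0×(5) = -0.1 - (5) = -5.1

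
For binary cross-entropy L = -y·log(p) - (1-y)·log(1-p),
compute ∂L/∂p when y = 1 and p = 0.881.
∂L/∂p = -1.135

∂L/∂p = -y/p + (1-y)/(1-p) = -1/0.881 + 0 = -1.135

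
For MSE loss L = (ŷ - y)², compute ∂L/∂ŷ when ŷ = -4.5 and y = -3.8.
∂L/∂ŷ = -1.4

∂L/∂ŷ = 2(ŷ - y) = 2(-4.5 - -3.8) = 2(-0.7) = -1.4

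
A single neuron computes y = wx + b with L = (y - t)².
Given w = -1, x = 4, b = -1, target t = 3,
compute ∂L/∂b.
∂L/∂b = -16

y = wx + b = (-1)(4) + -1 = -5
∂L/∂y = 2(y - t) = 2(-5 - 3) = -16
∂y/∂b = 1
∂L/∂b = ∂L/∂y · ∂y/∂b = -16 × 1 = -16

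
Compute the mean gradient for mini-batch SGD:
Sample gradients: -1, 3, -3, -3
Average gradient = -1

Average = (1/4)(-1 + 3 + -3 + -3) = -4/4 = -1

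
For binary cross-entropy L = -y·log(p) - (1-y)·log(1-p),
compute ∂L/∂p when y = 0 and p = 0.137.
∂L/∂p = 1.159

∂L/∂p = -y/p + (1-y)/(1-p) = 0 + 1/0.863 = 1.159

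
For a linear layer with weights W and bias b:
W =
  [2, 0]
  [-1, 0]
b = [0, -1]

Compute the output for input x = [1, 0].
y = [2, -2]

Wx = [2×1 + 0×0, -1×1 + 0×0]
   = [2, -1]
y = Wx + b = [2 + 0, -1 + -1] = [2, -2]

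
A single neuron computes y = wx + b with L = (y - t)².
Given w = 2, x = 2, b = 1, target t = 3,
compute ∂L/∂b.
∂L/∂b = 4

y = wx + b = (2)(2) + 1 = 5
∂L/∂y = 2(y - t) = 2(5 - 3) = 4
∂y/∂b = 1
∂L/∂b = ∂L/∂y · ∂y/∂b = 4 × 1 = 4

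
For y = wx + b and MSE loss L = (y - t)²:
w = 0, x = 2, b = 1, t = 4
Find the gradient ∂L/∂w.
∂L/∂w = -12

y = wx + b = (0)(2) + 1 = 1
∂L/∂y = 2(y - t) = 2(1 - 4) = -6
∂y/∂w = x = 2
∂L/∂w = ∂L/∂y · ∂y/∂w = -6 × 2 = -12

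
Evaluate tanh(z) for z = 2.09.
0.9699

tanh(2.09) = (e^(2.09) - e^(-2.09))/(e^(2.09) + e^(-2.09)) = 0.9699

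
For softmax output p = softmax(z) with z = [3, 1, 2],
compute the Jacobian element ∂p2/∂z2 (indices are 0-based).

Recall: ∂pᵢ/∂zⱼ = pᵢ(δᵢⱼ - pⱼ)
∂p2/∂z2 = 0.1848

p = softmax(z) = [0.6652, 0.09003, 0.2447]
p2 = 0.2447

∂p2/∂z2 = p2(1 - p2) = 0.2447 × (1 - 0.2447) = 0.1848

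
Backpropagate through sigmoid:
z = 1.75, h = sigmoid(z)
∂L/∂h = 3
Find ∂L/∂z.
∂L/∂z = 0.3784

σ(1.75) = 0.852
σ'(1.75) = σ(1.75)(1 - σ(1.75)) = 0.852 × 0.148 = 0.1261
∂L/∂z = ∂L/∂h · σ'(z) = 3 × 0.1261 = 0.3784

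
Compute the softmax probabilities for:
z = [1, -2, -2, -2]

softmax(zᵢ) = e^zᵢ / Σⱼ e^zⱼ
p = [0.87, 0.0433, 0.0433, 0.0433]

exp(z) = [2.718, 0.1353, 0.1353, 0.1353]
Sum = 3.124
p = [0.87, 0.0433, 0.0433, 0.0433]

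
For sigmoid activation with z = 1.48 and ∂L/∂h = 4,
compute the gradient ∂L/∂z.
∂L/∂z = 0.6042

σ(1.48) = 0.8146
σ'(1.48) = σ(1.48)(1 - σ(1.48)) = 0.8146 × 0.1854 = 0.151
∂L/∂z = ∂L/∂h · σ'(z) = 4 × 0.151 = 0.6042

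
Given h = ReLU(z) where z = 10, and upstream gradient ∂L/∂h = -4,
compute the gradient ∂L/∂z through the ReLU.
∂L/∂z = -4

h = ReLU(10) = 10
Since z > 0: ∂h/∂z = 1
∂L/∂z = ∂L/∂h · ∂h/∂z = -4 × 1 = -4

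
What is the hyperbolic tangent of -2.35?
-0.982

tanh(-2.35) = (e^(-2.35) - e^(2.35))/(e^(-2.35) + e^(2.35)) = -0.982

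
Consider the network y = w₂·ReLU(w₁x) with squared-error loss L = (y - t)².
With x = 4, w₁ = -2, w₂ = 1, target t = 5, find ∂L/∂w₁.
∂L/∂w₁ = 0

Forward pass:
z = w₁x = -2×4 = -8
h = ReLU(-8) = 0
y = w₂h = 1×0 = 0

Backward pass:
∂L/∂y = 2(y - t) = 2(0 - 5) = -10
∂y/∂h = w₂ = 1
∂h/∂z = 0 (ReLU derivative)
∂z/∂w₁ = x = 4

∂L/∂w₁ = -10 × 1 × 0 × 4 = 0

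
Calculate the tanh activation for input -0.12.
-0.1194

tanh(-0.12) = (e^(-0.12) - e^(0.12))/(e^(-0.12) + e^(0.12)) = -0.1194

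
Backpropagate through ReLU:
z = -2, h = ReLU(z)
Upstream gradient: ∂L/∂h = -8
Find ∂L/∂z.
∂L/∂z = 0

h = ReLU(-2) = 0
Since z < 0: ∂h/∂z = 0
∂L/∂z = ∂L/∂h · ∂h/∂z = -8 × 0 = 0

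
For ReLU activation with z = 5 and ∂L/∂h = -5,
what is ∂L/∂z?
∂L/∂z = -5

h = ReLU(5) = 5
Since z > 0: ∂h/∂z = 1
∂L/∂z = ∂L/∂h · ∂h/∂z = -5 × 1 = -5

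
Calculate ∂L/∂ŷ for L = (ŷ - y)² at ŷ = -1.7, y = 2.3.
∂L/∂ŷ = -8.0

∂L/∂ŷ = 2(ŷ - y) = 2(-1.7 - 2.3) = 2(-4.0) = -8.0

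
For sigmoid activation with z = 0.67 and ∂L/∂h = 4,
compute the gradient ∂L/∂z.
∂L/∂z = 0.8957

σ(0.67) = 0.6615
σ'(0.67) = σ(0.67)(1 - σ(0.67)) = 0.6615 × 0.3385 = 0.2239
∂L/∂z = ∂L/∂h · σ'(z) = 4 × 0.2239 = 0.8957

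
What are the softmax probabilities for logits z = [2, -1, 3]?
p = [0.2654, 0.0132, 0.7214]

exp(z) = [7.389, 0.3679, 20.09]
Sum = 27.84
p = [0.2654, 0.0132, 0.7214]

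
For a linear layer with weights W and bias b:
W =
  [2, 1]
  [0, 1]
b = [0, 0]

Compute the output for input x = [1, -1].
y = [1, -1]

Wx = [2×1 + 1×-1, 0×1 + 1×-1]
   = [1, -1]
y = Wx + b = [1 + 0, -1 + 0] = [1, -1]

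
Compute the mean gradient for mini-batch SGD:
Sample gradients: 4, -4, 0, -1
Average gradient = -0.25

Average = (1/4)(4 + -4 + 0 + -1) = -1/4 = -0.25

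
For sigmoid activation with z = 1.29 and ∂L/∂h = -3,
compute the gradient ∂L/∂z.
∂L/∂z = -0.5078

σ(1.29) = 0.7841
σ'(1.29) = σ(1.29)(1 - σ(1.29)) = 0.7841 × 0.2159 = 0.1693
∂L/∂z = ∂L/∂h · σ'(z) = -3 × 0.1693 = -0.5078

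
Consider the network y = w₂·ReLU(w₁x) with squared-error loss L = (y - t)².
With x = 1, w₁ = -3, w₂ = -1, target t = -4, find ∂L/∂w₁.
∂L/∂w₁ = 0

Forward pass:
z = w₁x = -3×1 = -3
h = ReLU(-3) = 0
y = w₂h = -1×0 = 0

Backward pass:
∂L/∂y = 2(y - t) = 2(0 - -4) = 8
∂y/∂h = w₂ = -1
∂h/∂z = 0 (ReLU derivative)
∂z/∂w₁ = x = 1

∂L/∂w₁ = 8 × -1 × 0 × 1 = 0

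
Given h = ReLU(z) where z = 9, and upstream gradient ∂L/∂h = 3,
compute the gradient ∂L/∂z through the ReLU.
∂L/∂z = 3

h = ReLU(9) = 9
Since z > 0: ∂h/∂z = 1
∂L/∂z = ∂L/∂h · ∂h/∂z = 3 × 1 = 3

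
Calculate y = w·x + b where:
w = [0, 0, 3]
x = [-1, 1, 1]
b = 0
y = 3

y = (0)(-1) + (0)(1) + (3)(1) + 0 = 3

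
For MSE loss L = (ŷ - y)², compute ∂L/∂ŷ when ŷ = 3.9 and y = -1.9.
∂L/∂ŷ = 11.6

∂L/∂ŷ = 2(ŷ - y) = 2(3.9 - -1.9) = 2(5.8) = 11.6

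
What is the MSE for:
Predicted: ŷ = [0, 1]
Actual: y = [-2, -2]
MSE = 6.5

MSE = (1/2)((0--2)² + (1--2)²) = (1/2)(4 + 9) = 6.5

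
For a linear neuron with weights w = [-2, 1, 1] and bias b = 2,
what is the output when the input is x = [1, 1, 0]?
y = 1

y = (-2)(1) + (1)(1) + (1)(0) + 2 = 1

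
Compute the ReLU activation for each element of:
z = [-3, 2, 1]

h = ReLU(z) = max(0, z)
h = [0, 2, 1]

ReLU applied element-wise: max(0,-3)=0, max(0,2)=2, max(0,1)=1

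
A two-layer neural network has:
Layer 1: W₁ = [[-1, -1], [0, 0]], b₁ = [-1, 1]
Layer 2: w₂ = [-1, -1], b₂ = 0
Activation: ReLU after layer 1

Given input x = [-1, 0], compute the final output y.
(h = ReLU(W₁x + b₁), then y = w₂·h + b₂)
y = -1

Layer 1 pre-activation: z₁ = [0, 1]
After ReLU: h = [0, 1]
Layer 2 output: y = -1×0 + -1×1 + 0 = -1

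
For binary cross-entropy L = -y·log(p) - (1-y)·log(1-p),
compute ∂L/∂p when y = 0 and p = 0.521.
∂L/∂p = 2.088

∂L/∂p = -y/p + (1-y)/(1-p) = 0 + 1/0.479 = 2.088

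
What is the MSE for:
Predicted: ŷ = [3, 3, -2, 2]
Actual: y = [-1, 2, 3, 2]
MSE = 10.5

MSE = (1/4)((3--1)² + (3-2)² + (-2-3)² + (2-2)²) = (1/4)(16 + 1 + 25 + 0) = 10.5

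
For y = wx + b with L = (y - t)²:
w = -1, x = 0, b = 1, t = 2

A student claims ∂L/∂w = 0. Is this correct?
Correct

y = (-1)(0) + 1 = 1
∂L/∂y = 2(y - t) = 2(1 - 2) = -2
∂y/∂w = x = 0
∂L/∂w = -2 × 0 = 0

Claimed value: 0
Correct: The correct gradient is 0.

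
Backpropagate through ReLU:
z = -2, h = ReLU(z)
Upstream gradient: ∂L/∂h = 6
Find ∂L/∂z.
∂L/∂z = 0

h = ReLU(-2) = 0
Since z < 0: ∂h/∂z = 0
∂L/∂z = ∂L/∂h · ∂h/∂z = 6 × 0 = 0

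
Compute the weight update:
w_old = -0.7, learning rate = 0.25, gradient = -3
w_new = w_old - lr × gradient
w_new = 0.05

w_new = w - η·∂L/∂w = -0.7 - 0.25×(-3) = -0.7 - (-0.75) = 0.05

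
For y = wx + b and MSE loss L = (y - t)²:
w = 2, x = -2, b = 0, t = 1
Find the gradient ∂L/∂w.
∂L/∂w = 20

y = wx + b = (2)(-2) + 0 = -4
∂L/∂y = 2(y - t) = 2(-4 - 1) = -10
∂y/∂w = x = -2
∂L/∂w = ∂L/∂y · ∂y/∂w = -10 × -2 = 20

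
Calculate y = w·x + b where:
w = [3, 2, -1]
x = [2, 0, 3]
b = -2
y = 1

y = (3)(2) + (2)(0) + (-1)(3) + -2 = 1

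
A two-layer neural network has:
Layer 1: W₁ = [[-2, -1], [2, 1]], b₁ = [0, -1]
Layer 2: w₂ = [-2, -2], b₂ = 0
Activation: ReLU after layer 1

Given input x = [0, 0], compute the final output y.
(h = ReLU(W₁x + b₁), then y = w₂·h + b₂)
y = 0

Layer 1 pre-activation: z₁ = [0, -1]
After ReLU: h = [0, 0]
Layer 2 output: y = -2×0 + -2×0 + 0 = 0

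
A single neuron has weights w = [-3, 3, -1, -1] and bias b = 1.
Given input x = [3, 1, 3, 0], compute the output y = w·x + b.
y = -8

y = (-3)(3) + (3)(1) + (-1)(3) + (-1)(0) + 1 = -8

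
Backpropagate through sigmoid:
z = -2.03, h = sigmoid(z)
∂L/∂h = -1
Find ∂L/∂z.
∂L/∂z = -0.1026

σ(-2.03) = 0.1161
σ'(-2.03) = σ(-2.03)(1 - σ(-2.03)) = 0.1161 × 0.8839 = 0.1026
∂L/∂z = ∂L/∂h · σ'(z) = -1 × 0.1026 = -0.1026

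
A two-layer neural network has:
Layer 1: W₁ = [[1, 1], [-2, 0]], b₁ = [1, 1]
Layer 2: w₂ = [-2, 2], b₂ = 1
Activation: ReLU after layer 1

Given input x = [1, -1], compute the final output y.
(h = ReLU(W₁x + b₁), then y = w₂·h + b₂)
y = -1

Layer 1 pre-activation: z₁ = [1, -1]
After ReLU: h = [1, 0]
Layer 2 output: y = -2×1 + 2×0 + 1 = -1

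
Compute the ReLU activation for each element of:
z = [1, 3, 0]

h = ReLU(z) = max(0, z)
h = [1, 3, 0]

ReLU applied element-wise: max(0,1)=1, max(0,3)=3, max(0,0)=0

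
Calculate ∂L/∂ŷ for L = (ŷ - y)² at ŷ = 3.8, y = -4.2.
∂L/∂ŷ = 16.0

∂L/∂ŷ = 2(ŷ - y) = 2(3.8 - -4.2) = 2(8.0) = 16.0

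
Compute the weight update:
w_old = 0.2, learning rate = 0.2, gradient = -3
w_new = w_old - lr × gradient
w_new = 0.8

w_new = w - η·∂L/∂w = 0.2 - 0.2×(-3) = 0.2 - (-0.6) = 0.8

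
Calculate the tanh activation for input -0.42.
-0.3969

tanh(-0.42) = (e^(-0.42) - e^(0.42))/(e^(-0.42) + e^(0.42)) = -0.3969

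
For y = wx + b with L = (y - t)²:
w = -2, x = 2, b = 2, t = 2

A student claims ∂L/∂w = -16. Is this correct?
Correct

y = (-2)(2) + 2 = -2
∂L/∂y = 2(y - t) = 2(-2 - 2) = -8
∂y/∂w = x = 2
∂L/∂w = -8 × 2 = -16

Claimed value: -16
Correct: The correct gradient is -16.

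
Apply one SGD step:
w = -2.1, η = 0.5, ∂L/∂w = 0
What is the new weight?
w_new = -2.1

w_new = w - η·∂L/∂w = -2.1 - 0.5×(0) = -2.1 - (0) = -2.1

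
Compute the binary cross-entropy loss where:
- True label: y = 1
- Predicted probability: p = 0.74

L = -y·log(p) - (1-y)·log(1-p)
L = 0.3011

L = -1·log(0.74) - 0·log(0.26) = -log(0.74) = 0.3011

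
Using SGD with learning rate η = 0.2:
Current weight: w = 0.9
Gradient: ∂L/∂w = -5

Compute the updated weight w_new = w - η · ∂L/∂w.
w_new = 1.9

w_new = w - η·∂L/∂w = 0.9 - 0.2×(-5) = 0.9 - (-1) = 1.9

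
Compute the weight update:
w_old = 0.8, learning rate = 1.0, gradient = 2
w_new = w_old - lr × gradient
w_new = -1.2

w_new = w - η·∂L/∂w = 0.8 - 1.0×(2) = 0.8 - (2) = -1.2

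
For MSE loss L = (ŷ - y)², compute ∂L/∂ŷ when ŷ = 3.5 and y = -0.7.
∂L/∂ŷ = 8.4

∂L/∂ŷ = 2(ŷ - y) = 2(3.5 - -0.7) = 2(4.2) = 8.4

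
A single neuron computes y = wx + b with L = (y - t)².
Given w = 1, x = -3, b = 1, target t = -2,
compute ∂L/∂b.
∂L/∂b = 0

y = wx + b = (1)(-3) + 1 = -2
∂L/∂y = 2(y - t) = 2(-2 - -2) = 0
∂y/∂b = 1
∂L/∂b = ∂L/∂y · ∂y/∂b = 0 × 1 = 0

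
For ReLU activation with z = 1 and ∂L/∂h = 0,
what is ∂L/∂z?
∂L/∂z = 0

h = ReLU(1) = 1
Since z > 0: ∂h/∂z = 1
∂L/∂z = ∂L/∂h · ∂h/∂z = 0 × 1 = 0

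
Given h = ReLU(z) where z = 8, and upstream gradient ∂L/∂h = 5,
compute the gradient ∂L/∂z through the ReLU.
∂L/∂z = 5

h = ReLU(8) = 8
Since z > 0: ∂h/∂z = 1
∂L/∂z = ∂L/∂h · ∂h/∂z = 5 × 1 = 5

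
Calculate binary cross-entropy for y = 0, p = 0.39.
L = 0.4943

L = -0·log(0.39) - 1·log(0.61) = -log(0.61) = 0.4943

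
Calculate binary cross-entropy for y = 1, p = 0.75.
L = 0.2877

L = -1·log(0.75) - 0·log(0.25) = -log(0.75) = 0.2877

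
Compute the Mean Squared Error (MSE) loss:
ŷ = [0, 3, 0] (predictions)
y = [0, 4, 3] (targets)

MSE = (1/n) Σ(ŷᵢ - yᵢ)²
MSE = 3.333

MSE = (1/3)((0-0)² + (3-4)² + (0-3)²) = (1/3)(0 + 1 + 9) = 3.333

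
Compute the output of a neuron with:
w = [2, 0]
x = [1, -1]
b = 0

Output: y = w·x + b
y = 2

y = (2)(1) + (0)(-1) + 0 = 2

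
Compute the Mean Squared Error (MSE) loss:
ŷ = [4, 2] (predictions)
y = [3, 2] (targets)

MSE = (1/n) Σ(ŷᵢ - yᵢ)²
MSE = 0.5

MSE = (1/2)((4-3)² + (2-2)²) = (1/2)(1 + 0) = 0.5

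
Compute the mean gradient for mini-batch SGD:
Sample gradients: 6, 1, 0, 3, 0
Average gradient = 2

Average = (1/5)(6 + 1 + 0 + 3 + 0) = 10/5 = 2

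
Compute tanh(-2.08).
-0.9693

tanh(-2.08) = (e^(-2.08) - e^(2.08))/(e^(-2.08) + e^(2.08)) = -0.9693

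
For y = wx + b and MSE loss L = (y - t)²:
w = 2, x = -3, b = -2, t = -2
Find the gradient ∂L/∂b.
∂L/∂b = -12

y = wx + b = (2)(-3) + -2 = -8
∂L/∂y = 2(y - t) = 2(-8 - -2) = -12
∂y/∂b = 1
∂L/∂b = ∂L/∂y · ∂y/∂b = -12 × 1 = -12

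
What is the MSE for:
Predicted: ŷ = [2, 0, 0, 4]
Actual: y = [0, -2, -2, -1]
MSE = 9.25

MSE = (1/4)((2-0)² + (0--2)² + (0--2)² + (4--1)²) = (1/4)(4 + 4 + 4 + 25) = 9.25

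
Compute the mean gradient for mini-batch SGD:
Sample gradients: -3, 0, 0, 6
Average gradient = 0.75

Average = (1/4)(-3 + 0 + 0 + 6) = 3/4 = 0.75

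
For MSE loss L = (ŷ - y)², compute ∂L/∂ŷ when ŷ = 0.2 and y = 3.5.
∂L/∂ŷ = -6.6

∂L/∂ŷ = 2(ŷ - y) = 2(0.2 - 3.5) = 2(-3.3) = -6.6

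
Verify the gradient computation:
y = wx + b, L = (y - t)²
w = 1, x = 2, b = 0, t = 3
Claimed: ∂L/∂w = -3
Incorrect

y = (1)(2) + 0 = 2
∂L/∂y = 2(y - t) = 2(2 - 3) = -2
∂y/∂w = x = 2
∂L/∂w = -2 × 2 = -4

Claimed value: -3
Incorrect: The correct gradient is -4.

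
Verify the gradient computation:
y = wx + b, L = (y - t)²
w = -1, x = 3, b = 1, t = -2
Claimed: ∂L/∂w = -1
Incorrect

y = (-1)(3) + 1 = -2
∂L/∂y = 2(y - t) = 2(-2 - -2) = 0
∂y/∂w = x = 3
∂L/∂w = 0 × 3 = 0

Claimed value: -1
Incorrect: The correct gradient is 0.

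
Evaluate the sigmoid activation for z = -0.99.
0.2709

sigmoid(-0.99) = 1/(1 + e^(0.99)) = 1/(1 + 2.691) = 0.2709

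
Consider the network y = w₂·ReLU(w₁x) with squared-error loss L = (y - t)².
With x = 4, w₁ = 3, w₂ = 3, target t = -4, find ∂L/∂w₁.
∂L/∂w₁ = 960

Forward pass:
z = w₁x = 3×4 = 12
h = ReLU(12) = 12
y = w₂h = 3×12 = 36

Backward pass:
∂L/∂y = 2(y - t) = 2(36 - -4) = 80
∂y/∂h = w₂ = 3
∂h/∂z = 1 (ReLU derivative)
∂z/∂w₁ = x = 4

∂L/∂w₁ = 80 × 3 × 1 × 4 = 960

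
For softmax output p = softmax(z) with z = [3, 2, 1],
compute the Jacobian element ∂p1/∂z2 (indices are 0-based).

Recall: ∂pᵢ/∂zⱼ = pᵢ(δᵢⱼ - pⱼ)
∂p1/∂z2 = -0.02203

p = softmax(z) = [0.6652, 0.2447, 0.09003]
p1 = 0.2447, p2 = 0.09003

∂p1/∂z2 = -p1 × p2 = -0.2447 × 0.09003 = -0.02203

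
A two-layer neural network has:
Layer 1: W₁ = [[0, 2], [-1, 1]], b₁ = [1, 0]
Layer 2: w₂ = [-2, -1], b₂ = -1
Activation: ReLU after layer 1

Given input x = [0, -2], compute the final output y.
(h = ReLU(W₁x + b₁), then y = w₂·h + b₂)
y = -1

Layer 1 pre-activation: z₁ = [-3, -2]
After ReLU: h = [0, 0]
Layer 2 output: y = -2×0 + -1×0 + -1 = -1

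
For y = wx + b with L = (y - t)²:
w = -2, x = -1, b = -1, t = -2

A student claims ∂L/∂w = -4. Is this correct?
Incorrect

y = (-2)(-1) + -1 = 1
∂L/∂y = 2(y - t) = 2(1 - -2) = 6
∂y/∂w = x = -1
∂L/∂w = 6 × -1 = -6

Claimed value: -4
Incorrect: The correct gradient is -6.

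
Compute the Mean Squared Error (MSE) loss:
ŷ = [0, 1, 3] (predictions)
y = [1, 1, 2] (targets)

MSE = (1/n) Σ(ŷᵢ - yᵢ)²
MSE = 0.6667

MSE = (1/3)((0-1)² + (1-1)² + (3-2)²) = (1/3)(1 + 0 + 1) = 0.6667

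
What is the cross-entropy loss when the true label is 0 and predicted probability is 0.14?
L = 0.1508

L = -0·log(0.14) - 1·log(0.86) = -log(0.86) = 0.1508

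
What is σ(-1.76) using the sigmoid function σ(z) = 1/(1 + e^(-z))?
0.1468

sigmoid(-1.76) = 1/(1 + e^(1.76)) = 1/(1 + 5.812) = 0.1468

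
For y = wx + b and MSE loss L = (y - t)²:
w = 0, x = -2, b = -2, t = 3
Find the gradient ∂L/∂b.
∂L/∂b = -10

y = wx + b = (0)(-2) + -2 = -2
∂L/∂y = 2(y - t) = 2(-2 - 3) = -10
∂y/∂b = 1
∂L/∂b = ∂L/∂y · ∂y/∂b = -10 × 1 = -10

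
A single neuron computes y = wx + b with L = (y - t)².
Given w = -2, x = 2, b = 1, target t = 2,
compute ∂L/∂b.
∂L/∂b = -10

y = wx + b = (-2)(2) + 1 = -3
∂L/∂y = 2(y - t) = 2(-3 - 2) = -10
∂y/∂b = 1
∂L/∂b = ∂L/∂y · ∂y/∂b = -10 × 1 = -10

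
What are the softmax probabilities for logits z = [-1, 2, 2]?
p = [0.0243, 0.4879, 0.4879]

exp(z) = [0.3679, 7.389, 7.389]
Sum = 15.15
p = [0.0243, 0.4879, 0.4879]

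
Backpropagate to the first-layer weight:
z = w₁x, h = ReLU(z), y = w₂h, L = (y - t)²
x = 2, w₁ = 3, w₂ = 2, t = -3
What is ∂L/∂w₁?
∂L/∂w₁ = 120

Forward pass:
z = w₁x = 3×2 = 6
h = ReLU(6) = 6
y = w₂h = 2×6 = 12

Backward pass:
∂L/∂y = 2(y - t) = 2(12 - -3) = 30
∂y/∂h = w₂ = 2
∂h/∂z = 1 (ReLU derivative)
∂z/∂w₁ = x = 2

∂L/∂w₁ = 30 × 2 × 1 × 2 = 120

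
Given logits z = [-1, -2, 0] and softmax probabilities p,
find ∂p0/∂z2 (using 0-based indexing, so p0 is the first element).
∂p0/∂z2 = -0.1628

p = softmax(z) = [0.2447, 0.09003, 0.6652]
p0 = 0.2447, p2 = 0.6652

∂p0/∂z2 = -p0 × p2 = -0.2447 × 0.6652 = -0.1628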